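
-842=-842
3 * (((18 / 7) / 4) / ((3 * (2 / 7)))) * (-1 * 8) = -18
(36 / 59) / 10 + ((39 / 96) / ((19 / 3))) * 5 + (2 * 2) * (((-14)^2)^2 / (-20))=-1377990283 / 179360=-7682.82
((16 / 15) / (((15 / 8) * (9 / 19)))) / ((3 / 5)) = 2432 / 1215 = 2.00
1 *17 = 17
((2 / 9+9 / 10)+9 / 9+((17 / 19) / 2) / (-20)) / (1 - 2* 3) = -14363 / 34200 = -0.42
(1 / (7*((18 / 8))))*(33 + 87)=7.62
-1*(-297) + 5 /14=4163 /14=297.36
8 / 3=2.67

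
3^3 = 27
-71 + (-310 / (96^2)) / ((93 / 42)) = -163619 / 2304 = -71.02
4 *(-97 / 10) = -194 / 5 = -38.80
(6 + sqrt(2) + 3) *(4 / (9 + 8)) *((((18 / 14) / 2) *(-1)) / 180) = -9 / 1190 - sqrt(2) / 1190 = -0.01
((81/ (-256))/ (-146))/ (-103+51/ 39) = -1053/ 49411072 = -0.00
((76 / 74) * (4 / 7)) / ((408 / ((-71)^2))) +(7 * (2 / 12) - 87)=-2075987 / 26418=-78.58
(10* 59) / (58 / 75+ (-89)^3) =-44250 / 52872617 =-0.00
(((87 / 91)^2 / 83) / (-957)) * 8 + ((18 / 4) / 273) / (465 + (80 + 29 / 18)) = -4604703 / 74388280967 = -0.00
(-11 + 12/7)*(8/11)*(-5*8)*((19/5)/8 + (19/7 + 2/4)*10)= 4749160/539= 8811.06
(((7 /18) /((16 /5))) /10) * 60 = 35 /48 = 0.73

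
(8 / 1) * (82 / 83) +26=2814 / 83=33.90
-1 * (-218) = 218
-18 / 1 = -18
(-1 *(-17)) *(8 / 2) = 68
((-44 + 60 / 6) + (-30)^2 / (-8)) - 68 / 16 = -603 / 4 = -150.75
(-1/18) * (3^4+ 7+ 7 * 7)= -137/18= -7.61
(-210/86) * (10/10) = -105/43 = -2.44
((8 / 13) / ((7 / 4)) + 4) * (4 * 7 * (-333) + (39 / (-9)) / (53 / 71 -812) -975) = -234911870160 / 5241509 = -44817.60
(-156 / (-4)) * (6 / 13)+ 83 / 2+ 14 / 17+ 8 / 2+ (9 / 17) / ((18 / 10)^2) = 19733 / 306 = 64.49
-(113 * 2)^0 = -1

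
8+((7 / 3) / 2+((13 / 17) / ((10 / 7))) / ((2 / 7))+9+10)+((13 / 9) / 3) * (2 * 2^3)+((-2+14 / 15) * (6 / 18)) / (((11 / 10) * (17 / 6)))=3799859 / 100980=37.63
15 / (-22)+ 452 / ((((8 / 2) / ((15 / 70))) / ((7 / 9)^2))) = 4148 / 297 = 13.97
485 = 485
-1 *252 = -252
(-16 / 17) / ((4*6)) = -2 / 51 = -0.04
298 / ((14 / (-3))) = -447 / 7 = -63.86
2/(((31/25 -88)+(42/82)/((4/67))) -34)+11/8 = 4993751/3679528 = 1.36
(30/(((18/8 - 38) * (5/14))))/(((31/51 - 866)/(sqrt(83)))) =0.02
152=152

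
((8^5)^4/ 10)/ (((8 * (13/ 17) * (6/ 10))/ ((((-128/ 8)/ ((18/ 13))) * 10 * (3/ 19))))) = -97998327891581992960/ 171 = -573089636792877151.81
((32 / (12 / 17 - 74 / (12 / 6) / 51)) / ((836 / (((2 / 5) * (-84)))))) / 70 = 4896 / 5225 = 0.94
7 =7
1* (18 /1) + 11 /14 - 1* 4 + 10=347 /14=24.79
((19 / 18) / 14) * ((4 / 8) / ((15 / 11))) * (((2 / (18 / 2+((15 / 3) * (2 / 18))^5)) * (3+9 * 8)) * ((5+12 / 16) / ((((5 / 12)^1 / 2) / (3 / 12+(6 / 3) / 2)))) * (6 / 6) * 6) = 61706205 / 650776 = 94.82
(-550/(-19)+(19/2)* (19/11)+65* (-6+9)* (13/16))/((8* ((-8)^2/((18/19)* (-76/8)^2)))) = 6133383/180224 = 34.03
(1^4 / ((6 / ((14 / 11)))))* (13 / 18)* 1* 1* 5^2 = 2275 / 594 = 3.83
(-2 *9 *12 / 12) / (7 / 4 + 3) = -72 / 19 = -3.79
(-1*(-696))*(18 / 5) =12528 / 5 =2505.60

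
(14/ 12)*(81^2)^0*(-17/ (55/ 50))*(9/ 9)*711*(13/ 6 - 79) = 21669305/ 22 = 984968.41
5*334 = 1670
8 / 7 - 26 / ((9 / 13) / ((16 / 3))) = -37640 / 189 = -199.15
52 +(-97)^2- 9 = 9452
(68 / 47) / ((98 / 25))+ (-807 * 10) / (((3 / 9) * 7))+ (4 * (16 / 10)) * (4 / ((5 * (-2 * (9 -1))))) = -3458.52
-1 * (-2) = 2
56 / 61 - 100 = -6044 / 61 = -99.08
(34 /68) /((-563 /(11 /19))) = -11 /21394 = -0.00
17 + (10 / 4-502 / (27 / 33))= -10693 / 18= -594.06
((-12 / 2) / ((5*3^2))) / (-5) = 2 / 75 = 0.03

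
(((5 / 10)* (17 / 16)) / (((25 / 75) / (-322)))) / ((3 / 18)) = -24633 / 8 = -3079.12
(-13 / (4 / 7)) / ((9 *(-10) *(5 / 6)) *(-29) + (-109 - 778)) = -13 / 736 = -0.02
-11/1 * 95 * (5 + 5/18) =-99275/18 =-5515.28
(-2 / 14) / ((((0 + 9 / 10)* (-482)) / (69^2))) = 2645 / 1687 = 1.57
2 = 2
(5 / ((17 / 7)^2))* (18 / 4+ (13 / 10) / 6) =13867 / 3468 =4.00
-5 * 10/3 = -50/3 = -16.67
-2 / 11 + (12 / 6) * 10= 218 / 11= 19.82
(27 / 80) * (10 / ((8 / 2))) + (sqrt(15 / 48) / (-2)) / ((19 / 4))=0.78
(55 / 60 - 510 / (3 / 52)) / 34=-106069 / 408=-259.97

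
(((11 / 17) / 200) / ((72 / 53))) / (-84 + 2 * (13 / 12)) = -583 / 20032800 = -0.00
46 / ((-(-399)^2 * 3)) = -46 / 477603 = -0.00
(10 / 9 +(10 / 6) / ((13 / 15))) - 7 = -464 / 117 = -3.97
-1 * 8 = -8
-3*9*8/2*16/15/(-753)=192/1255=0.15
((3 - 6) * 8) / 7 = -3.43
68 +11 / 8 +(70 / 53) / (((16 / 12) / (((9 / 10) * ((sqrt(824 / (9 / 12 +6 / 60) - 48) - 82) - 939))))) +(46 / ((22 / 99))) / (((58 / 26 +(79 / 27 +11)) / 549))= 189 * sqrt(16643) / 901 +280961583 / 45368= 6220.01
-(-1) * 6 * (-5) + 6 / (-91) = -2736 / 91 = -30.07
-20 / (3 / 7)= -140 / 3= -46.67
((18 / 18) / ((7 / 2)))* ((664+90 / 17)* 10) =227560 / 119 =1912.27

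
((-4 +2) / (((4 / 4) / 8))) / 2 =-8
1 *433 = 433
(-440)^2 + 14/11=2129614/11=193601.27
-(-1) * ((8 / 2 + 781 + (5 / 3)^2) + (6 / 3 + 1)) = 790.78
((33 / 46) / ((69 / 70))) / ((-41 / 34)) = -13090 / 21689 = -0.60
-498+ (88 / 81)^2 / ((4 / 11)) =-494.75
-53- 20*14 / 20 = -67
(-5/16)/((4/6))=-15/32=-0.47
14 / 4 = 7 / 2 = 3.50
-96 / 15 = -32 / 5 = -6.40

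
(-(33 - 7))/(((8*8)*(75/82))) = -533/1200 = -0.44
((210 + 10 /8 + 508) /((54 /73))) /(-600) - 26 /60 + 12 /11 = -457597 /475200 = -0.96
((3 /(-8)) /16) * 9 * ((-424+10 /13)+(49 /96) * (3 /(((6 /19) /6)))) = 4426947 /53248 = 83.14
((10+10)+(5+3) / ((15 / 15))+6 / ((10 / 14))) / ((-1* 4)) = -91 / 10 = -9.10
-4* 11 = -44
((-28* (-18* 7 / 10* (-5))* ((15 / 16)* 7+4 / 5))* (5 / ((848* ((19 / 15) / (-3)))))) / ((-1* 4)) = -615195 / 13568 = -45.34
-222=-222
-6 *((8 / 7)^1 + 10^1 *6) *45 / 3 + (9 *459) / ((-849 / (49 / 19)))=-207594351 / 37639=-5515.41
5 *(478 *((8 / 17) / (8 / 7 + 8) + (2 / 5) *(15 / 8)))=130255 / 68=1915.51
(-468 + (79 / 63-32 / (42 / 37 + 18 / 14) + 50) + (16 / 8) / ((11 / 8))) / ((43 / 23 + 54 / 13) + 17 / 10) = -16870151090 / 304065531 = -55.48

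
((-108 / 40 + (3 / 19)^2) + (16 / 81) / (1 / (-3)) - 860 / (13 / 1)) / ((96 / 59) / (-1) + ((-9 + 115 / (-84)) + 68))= -72658831462 / 58615452675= -1.24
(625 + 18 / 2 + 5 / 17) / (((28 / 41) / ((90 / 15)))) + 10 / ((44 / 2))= 14590589 / 2618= 5573.18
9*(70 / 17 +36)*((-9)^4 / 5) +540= 40317318 / 85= 474321.39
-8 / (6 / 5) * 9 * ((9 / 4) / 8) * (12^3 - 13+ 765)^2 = -103788000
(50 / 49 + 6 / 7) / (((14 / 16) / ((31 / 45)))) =22816 / 15435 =1.48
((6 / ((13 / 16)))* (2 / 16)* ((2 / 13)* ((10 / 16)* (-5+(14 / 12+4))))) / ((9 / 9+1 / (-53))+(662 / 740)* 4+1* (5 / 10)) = 49025 / 16767673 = 0.00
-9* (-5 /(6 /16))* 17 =2040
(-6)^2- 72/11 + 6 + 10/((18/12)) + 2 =1456/33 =44.12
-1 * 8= -8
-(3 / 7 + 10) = -73 / 7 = -10.43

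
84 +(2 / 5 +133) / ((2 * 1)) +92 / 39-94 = 23033 / 390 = 59.06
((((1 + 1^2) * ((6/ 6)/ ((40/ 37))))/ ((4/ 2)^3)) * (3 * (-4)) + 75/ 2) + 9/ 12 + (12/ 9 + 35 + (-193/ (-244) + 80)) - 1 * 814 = -4841453/ 7320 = -661.40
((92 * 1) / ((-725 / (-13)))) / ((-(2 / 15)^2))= -2691 / 29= -92.79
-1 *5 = -5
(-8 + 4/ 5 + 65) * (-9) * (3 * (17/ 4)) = -132651/ 20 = -6632.55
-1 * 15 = -15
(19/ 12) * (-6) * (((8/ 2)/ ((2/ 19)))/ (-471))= 361/ 471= 0.77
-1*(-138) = 138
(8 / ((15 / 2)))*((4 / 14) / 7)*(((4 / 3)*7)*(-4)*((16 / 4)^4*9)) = -131072 / 35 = -3744.91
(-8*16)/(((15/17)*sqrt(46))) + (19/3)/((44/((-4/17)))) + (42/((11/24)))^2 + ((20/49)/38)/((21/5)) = 337704884285/40216407 - 1088*sqrt(46)/345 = 8375.80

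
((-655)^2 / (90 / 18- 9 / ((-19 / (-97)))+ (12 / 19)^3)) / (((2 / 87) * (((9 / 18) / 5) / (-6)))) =768040125975 / 27913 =27515499.09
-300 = -300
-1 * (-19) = 19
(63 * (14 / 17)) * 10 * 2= 17640 / 17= 1037.65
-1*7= -7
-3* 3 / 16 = -9 / 16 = -0.56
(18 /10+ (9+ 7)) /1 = 89 /5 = 17.80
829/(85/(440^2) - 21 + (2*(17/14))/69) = -15503759040/392070509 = -39.54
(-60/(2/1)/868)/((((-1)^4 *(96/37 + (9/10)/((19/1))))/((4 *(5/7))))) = -0.04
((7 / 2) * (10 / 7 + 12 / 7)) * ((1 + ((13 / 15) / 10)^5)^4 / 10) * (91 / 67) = 33286470870964569507267167353984599368988239801 / 22279220091533660888671875000000000000000000000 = 1.49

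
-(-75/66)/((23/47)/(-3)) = -3525/506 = -6.97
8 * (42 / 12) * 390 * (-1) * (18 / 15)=-13104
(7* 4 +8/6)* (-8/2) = -117.33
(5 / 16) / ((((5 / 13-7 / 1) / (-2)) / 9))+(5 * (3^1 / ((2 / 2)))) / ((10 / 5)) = 5745 / 688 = 8.35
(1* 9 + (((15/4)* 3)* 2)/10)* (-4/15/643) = -3/643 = -0.00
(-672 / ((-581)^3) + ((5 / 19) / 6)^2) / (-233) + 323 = 27403024062839041 / 84839085958284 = 323.00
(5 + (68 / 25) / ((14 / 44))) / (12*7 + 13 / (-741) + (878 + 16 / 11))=1486617 / 105713125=0.01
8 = 8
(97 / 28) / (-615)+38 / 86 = 0.44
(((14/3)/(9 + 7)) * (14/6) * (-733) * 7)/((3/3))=-251419/72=-3491.93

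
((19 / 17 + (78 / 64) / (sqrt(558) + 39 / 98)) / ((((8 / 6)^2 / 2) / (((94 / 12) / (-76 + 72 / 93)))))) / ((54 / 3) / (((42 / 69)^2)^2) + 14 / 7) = -172518807327279 / 175542994676136320 -327573287223* sqrt(62) / 56793321806985280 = -0.00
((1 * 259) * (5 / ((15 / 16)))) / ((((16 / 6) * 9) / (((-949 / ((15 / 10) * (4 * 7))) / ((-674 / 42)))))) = 245791 / 3033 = 81.04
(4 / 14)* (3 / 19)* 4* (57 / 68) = 18 / 119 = 0.15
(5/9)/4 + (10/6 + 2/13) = 917/468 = 1.96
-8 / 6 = -4 / 3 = -1.33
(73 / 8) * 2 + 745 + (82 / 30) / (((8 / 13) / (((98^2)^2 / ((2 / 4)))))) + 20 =819371165.38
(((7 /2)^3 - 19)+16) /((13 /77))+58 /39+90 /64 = 298367 /1248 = 239.08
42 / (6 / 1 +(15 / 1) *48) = 7 / 121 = 0.06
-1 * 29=-29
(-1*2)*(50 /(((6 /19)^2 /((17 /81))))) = -153425 /729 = -210.46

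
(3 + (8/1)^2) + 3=70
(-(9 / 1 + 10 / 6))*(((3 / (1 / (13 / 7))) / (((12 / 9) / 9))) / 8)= -351 / 7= -50.14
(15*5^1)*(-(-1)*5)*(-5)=-1875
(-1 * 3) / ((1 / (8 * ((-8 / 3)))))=64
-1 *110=-110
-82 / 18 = -41 / 9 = -4.56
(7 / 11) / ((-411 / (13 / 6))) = -91 / 27126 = -0.00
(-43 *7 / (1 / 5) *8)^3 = -1745337664000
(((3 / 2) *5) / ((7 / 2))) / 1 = 15 / 7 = 2.14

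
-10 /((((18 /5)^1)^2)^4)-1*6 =-33061834853 /5509980288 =-6.00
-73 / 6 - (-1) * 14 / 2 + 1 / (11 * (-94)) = -8015 / 1551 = -5.17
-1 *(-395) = 395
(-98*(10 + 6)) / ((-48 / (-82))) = -2678.67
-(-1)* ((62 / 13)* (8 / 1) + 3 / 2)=1031 / 26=39.65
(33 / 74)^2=1089 / 5476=0.20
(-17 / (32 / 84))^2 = 127449 / 64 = 1991.39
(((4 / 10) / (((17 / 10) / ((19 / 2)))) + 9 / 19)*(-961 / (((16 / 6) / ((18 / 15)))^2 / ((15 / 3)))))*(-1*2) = 13622175 / 2584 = 5271.74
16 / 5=3.20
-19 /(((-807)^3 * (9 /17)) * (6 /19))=6137 /28380128922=0.00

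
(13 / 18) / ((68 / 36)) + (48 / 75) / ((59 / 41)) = 41479 / 50150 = 0.83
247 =247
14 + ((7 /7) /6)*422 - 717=-1898 /3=-632.67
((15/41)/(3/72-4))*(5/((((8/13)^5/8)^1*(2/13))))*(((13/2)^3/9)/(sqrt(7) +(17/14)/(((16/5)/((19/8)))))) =-2342.47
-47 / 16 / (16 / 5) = -235 / 256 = -0.92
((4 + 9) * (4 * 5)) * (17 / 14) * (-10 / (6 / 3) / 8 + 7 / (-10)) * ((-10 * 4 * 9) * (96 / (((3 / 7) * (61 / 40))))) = 1349337600 / 61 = 22120288.52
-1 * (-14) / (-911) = -14 / 911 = -0.02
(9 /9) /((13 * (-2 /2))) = -0.08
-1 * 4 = -4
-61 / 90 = -0.68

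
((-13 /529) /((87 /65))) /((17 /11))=-9295 /782391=-0.01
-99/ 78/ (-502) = 33/ 13052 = 0.00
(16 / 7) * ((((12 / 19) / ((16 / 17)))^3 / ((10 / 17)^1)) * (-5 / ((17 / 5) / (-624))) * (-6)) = -310403340 / 48013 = -6464.99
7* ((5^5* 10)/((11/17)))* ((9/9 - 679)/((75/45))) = -1512787500/11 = -137526136.36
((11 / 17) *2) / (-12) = -11 / 102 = -0.11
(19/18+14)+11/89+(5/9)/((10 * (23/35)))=281203/18423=15.26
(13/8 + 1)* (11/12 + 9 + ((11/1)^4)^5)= 1765968736697970024178.66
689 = 689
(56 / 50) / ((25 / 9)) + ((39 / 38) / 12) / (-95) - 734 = -1324143849 / 1805000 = -733.60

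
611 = 611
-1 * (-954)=954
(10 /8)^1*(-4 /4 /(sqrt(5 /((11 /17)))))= -0.45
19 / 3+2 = 25 / 3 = 8.33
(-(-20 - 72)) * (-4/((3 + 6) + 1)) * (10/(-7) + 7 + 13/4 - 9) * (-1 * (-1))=46/7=6.57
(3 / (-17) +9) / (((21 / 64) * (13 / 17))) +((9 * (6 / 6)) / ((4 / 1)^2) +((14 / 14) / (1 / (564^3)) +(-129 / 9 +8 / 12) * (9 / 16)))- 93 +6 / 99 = 4310051644309 / 24024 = 179406079.10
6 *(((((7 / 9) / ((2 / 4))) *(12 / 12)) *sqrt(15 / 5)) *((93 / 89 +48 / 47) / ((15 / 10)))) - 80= -80 +161336 *sqrt(3) / 12549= -57.73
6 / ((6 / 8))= 8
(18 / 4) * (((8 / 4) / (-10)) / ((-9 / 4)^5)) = 0.02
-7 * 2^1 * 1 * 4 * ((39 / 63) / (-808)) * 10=130 / 303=0.43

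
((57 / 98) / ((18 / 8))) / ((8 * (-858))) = -19 / 504504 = -0.00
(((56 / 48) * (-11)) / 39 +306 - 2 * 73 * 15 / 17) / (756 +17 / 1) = 703499 / 3074994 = 0.23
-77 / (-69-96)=7 / 15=0.47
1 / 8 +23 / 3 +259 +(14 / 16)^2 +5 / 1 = 52331 / 192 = 272.56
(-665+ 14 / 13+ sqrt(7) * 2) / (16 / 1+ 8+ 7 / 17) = -146727 / 5395+ 34 * sqrt(7) / 415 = -26.98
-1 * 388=-388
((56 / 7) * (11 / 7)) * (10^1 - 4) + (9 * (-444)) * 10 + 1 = -279185 / 7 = -39883.57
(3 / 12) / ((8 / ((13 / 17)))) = 13 / 544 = 0.02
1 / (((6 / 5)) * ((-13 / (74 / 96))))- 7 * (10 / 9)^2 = -292865 / 33696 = -8.69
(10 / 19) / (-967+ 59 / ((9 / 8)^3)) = -1458 / 2563993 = -0.00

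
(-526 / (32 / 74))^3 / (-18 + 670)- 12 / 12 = -921451698715 / 333824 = -2760291.95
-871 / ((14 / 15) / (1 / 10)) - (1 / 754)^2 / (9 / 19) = -1671223913 / 17908254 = -93.32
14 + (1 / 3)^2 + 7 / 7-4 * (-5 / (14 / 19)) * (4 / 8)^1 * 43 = 37717 / 63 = 598.68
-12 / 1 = -12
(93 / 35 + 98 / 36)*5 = 3389 / 126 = 26.90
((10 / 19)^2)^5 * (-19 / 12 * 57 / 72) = -312500000 / 152852067369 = -0.00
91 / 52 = 7 / 4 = 1.75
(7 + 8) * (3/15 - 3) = -42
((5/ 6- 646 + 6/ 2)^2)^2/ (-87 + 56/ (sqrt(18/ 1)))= -6391371090845549/ 3194544- 1542744746066167*sqrt(2)/ 7187724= -2304255908.76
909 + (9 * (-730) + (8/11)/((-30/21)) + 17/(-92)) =-28648171/5060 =-5661.69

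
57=57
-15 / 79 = -0.19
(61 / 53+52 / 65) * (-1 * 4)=-2068 / 265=-7.80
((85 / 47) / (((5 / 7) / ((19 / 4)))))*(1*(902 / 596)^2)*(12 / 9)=459889661 / 12521364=36.73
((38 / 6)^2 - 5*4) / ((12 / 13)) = 2353 / 108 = 21.79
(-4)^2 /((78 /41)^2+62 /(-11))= -147928 /18649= -7.93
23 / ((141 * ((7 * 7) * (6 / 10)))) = 115 / 20727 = 0.01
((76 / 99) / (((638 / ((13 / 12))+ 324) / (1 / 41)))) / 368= 247 / 4431843504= 0.00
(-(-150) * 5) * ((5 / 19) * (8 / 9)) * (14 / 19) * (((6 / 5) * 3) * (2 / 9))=112000 / 1083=103.42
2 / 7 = 0.29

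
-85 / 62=-1.37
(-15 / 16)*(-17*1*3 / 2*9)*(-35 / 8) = -240975 / 256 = -941.31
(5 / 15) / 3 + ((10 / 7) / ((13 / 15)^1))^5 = 689677821451 / 56162893059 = 12.28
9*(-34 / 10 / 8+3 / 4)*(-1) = -117 / 40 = -2.92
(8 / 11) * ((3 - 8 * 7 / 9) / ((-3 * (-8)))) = -29 / 297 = -0.10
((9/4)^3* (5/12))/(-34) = -1215/8704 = -0.14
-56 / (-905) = 56 / 905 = 0.06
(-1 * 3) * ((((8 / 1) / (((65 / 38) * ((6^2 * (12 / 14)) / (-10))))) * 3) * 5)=2660 / 39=68.21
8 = 8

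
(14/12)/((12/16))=1.56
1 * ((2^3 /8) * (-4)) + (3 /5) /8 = -157 /40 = -3.92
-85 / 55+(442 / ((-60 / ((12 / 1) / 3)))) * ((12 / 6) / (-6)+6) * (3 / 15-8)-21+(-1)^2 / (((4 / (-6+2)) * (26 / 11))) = 27444377 / 21450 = 1279.46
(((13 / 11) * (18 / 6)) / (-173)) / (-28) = 39 / 53284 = 0.00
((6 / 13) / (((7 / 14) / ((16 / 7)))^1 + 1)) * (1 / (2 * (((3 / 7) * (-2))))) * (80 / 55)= -1792 / 5577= -0.32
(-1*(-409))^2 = 167281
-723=-723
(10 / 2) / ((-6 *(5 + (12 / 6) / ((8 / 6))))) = -0.13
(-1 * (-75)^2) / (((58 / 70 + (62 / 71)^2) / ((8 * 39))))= -309643425000 / 280729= -1102997.64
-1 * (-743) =743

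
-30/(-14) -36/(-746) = 5721/2611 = 2.19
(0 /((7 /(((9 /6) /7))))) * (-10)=0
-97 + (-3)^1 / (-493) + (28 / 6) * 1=-136552 / 1479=-92.33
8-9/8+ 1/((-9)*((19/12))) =3103/456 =6.80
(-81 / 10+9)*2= 9 / 5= 1.80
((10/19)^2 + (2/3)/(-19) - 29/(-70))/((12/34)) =845699/454860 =1.86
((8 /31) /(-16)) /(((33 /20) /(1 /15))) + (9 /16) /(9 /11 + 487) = 132119 /263492064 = 0.00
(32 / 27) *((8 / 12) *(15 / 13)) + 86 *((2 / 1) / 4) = 15413 / 351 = 43.91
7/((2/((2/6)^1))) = 7/6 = 1.17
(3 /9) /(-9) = -1 /27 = -0.04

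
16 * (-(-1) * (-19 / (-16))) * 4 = 76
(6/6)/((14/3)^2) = 0.05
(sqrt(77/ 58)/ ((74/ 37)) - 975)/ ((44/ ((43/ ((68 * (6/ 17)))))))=-13975/ 352 + 43 * sqrt(4466)/ 122496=-39.68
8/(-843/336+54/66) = -9856/2083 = -4.73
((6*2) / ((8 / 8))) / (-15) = -4 / 5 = -0.80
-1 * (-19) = 19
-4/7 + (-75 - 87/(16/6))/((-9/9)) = 5995/56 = 107.05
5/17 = 0.29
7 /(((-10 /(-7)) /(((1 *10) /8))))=49 /8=6.12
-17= -17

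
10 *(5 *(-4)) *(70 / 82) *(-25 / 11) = 175000 / 451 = 388.03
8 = 8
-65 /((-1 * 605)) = 13 /121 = 0.11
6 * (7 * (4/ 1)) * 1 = 168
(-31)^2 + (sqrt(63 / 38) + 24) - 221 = 3 * sqrt(266) / 38 + 764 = 765.29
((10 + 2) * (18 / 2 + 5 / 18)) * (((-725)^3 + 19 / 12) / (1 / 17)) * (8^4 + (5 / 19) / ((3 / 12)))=-168435856804044466 / 57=-2955015031649902.91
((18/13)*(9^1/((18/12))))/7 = 108/91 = 1.19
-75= -75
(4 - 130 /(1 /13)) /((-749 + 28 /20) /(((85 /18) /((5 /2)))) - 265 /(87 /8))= 6233985 /1553527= 4.01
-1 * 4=-4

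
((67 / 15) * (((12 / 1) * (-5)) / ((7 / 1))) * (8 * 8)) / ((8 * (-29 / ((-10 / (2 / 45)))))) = -2376.35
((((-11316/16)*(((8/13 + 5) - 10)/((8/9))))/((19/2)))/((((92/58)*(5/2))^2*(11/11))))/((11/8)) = 2792961/164450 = 16.98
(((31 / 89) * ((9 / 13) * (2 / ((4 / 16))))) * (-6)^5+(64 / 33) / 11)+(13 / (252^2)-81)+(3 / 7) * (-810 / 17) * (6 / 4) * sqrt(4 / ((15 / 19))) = -134082022851991 / 8890369488-486 * sqrt(285) / 119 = -15150.66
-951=-951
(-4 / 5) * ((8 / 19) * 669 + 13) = -22396 / 95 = -235.75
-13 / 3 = -4.33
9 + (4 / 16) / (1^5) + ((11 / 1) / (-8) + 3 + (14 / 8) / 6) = 67 / 6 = 11.17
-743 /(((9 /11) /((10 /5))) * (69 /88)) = -1438448 /621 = -2316.34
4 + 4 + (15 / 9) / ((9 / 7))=251 / 27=9.30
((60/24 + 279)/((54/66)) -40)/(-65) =-421/90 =-4.68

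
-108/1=-108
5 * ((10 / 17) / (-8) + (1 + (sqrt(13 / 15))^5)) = 169 * sqrt(195) / 675 + 315 / 68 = 8.13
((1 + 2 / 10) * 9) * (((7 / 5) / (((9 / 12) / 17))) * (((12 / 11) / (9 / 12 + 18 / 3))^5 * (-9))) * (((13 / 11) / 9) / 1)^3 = -0.00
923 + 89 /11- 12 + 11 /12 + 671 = 210013 /132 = 1591.01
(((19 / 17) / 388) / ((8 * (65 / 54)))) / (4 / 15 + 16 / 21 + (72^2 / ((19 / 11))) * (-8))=-0.00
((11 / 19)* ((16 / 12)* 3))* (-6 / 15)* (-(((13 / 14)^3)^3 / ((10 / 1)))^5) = 0.00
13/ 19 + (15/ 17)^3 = 127994/ 93347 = 1.37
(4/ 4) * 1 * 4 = 4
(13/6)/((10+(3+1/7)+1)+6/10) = 455/3096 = 0.15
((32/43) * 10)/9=320/387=0.83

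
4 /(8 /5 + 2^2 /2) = 1.11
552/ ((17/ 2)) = 1104/ 17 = 64.94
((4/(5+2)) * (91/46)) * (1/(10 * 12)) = 13/1380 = 0.01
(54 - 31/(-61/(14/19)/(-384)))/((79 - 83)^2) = -52035/9272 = -5.61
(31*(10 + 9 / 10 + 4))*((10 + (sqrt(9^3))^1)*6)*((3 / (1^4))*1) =1538127 / 5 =307625.40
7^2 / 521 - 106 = -55177 / 521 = -105.91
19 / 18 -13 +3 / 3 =-197 / 18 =-10.94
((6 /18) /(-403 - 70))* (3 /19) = -1 /8987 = -0.00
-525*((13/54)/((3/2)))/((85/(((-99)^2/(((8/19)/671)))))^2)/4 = -52622399674277433/73984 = -711267296635.45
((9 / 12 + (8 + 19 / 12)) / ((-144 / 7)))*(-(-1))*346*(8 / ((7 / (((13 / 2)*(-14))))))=488033 / 27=18075.30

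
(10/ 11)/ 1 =10/ 11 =0.91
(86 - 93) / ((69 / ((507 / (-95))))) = 1183 / 2185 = 0.54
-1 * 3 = -3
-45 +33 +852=840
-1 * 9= -9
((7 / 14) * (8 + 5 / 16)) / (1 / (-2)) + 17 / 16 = -29 / 4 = -7.25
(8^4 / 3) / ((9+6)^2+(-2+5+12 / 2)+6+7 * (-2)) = 6.04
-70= -70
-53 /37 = -1.43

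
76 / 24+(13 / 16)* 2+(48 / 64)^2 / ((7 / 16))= 1021 / 168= 6.08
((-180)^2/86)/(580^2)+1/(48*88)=207235/152752512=0.00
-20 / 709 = -0.03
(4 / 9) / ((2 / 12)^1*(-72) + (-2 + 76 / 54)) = -3 / 85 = -0.04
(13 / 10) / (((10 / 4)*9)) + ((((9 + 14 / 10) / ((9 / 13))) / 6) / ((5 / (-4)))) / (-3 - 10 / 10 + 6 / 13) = 1937 / 3105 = 0.62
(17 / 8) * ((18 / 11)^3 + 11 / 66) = 617491 / 63888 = 9.67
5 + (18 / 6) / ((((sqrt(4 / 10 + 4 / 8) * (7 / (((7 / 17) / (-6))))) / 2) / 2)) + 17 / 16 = 97 / 16 - 2 * sqrt(10) / 51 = 5.94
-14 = -14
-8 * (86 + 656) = -5936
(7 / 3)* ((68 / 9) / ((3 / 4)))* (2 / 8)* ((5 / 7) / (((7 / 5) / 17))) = 28900 / 567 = 50.97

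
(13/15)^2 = 169/225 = 0.75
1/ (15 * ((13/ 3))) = 0.02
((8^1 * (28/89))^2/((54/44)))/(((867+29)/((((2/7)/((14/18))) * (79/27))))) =27808/4491207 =0.01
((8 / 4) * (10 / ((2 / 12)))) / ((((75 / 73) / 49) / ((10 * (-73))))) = -4177936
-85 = -85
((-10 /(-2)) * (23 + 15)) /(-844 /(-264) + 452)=12540 /30043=0.42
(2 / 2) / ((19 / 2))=2 / 19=0.11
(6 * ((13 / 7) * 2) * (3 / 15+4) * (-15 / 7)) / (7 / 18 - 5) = 25272 / 581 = 43.50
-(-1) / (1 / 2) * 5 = 10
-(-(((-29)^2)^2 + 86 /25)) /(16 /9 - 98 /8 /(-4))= 62103024 /425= 146124.76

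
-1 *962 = -962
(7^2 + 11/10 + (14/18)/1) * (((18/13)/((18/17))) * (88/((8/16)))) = 6850184/585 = 11709.72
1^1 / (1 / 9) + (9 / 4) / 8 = 297 / 32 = 9.28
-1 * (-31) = 31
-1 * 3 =-3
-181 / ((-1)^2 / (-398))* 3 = 216114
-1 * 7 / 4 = -7 / 4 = -1.75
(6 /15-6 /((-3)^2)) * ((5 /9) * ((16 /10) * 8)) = -1.90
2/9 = 0.22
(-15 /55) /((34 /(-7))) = 21 /374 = 0.06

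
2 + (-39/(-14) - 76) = -997/14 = -71.21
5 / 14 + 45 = 635 / 14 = 45.36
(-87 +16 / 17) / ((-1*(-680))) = -0.13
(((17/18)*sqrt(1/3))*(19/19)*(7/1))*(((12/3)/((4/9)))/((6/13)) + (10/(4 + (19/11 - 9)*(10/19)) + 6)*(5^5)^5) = 10222718119621276865911*sqrt(3)/243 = 72865297014975421178.42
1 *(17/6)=17/6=2.83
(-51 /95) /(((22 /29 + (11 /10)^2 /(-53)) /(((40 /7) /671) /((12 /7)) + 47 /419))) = -51631426580 /604113009621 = -0.09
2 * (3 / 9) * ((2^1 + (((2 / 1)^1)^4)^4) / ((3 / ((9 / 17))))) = 131076 / 17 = 7710.35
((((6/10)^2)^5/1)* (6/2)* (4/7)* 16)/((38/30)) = 34012224/259765625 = 0.13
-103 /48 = -2.15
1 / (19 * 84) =1 / 1596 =0.00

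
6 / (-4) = -3 / 2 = -1.50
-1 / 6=-0.17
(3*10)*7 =210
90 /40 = 9 /4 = 2.25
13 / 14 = 0.93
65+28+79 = 172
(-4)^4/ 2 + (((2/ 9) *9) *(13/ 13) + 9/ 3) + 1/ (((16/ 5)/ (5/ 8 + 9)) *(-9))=152831/ 1152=132.67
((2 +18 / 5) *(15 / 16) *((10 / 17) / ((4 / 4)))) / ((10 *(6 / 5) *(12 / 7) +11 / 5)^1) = 3675 / 27098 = 0.14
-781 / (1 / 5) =-3905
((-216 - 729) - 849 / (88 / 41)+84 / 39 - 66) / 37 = -1606637 / 42328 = -37.96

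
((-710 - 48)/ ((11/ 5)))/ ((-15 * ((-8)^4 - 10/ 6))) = 758/ 135113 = 0.01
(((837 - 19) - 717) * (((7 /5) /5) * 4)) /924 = 101 /825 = 0.12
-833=-833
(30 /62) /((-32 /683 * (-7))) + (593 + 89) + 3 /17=80703733 /118048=683.65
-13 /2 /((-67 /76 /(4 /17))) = 1.73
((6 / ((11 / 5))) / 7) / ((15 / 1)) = 2 / 77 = 0.03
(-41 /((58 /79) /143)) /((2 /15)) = -6947655 /116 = -59893.58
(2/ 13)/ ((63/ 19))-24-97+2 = -97423/ 819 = -118.95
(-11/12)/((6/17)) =-187/72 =-2.60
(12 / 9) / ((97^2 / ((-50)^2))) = 10000 / 28227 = 0.35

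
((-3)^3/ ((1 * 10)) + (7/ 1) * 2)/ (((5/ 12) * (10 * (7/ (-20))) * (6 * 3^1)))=-226/ 525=-0.43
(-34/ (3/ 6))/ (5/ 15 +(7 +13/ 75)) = -5100/ 563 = -9.06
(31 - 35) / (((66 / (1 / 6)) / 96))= -32 / 33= -0.97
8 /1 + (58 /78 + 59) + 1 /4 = 10607 /156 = 67.99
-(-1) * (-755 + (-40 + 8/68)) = -13513/17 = -794.88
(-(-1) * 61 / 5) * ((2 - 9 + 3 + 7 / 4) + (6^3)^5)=22945027247199 / 4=5736256811799.75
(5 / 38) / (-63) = -0.00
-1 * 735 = -735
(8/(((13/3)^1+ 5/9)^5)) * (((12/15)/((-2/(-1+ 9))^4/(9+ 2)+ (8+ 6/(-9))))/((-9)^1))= -0.00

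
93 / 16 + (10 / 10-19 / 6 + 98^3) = 45177391 / 48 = 941195.65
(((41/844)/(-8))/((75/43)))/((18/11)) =-0.00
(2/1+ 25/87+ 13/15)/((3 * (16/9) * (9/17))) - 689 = -687.88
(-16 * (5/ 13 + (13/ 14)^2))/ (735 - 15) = -353/ 12740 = -0.03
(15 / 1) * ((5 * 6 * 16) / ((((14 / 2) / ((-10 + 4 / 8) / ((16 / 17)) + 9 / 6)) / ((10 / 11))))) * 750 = -42187500 / 7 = -6026785.71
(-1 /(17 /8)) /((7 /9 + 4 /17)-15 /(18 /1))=-144 /55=-2.62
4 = 4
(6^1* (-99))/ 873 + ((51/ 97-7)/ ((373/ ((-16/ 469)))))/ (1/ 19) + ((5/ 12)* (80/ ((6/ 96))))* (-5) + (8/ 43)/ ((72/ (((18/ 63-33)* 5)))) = -17519063431325/ 6566960043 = -2667.76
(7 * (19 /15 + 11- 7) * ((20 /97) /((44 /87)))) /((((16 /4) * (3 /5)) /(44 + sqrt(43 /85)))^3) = 39589178755 * sqrt(3655) /532851264 + 66027937325 /712368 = 97179.70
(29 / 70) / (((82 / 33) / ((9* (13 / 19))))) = 111969 / 109060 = 1.03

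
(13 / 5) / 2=13 / 10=1.30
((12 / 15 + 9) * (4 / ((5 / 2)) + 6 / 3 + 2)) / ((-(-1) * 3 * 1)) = 18.29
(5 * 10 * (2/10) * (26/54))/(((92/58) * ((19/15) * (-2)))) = -9425/7866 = -1.20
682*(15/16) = 5115/8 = 639.38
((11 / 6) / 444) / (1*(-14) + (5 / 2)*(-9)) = -11 / 97236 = -0.00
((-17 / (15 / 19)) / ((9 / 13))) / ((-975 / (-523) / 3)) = -168929 / 3375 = -50.05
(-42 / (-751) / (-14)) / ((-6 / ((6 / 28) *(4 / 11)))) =3 / 57827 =0.00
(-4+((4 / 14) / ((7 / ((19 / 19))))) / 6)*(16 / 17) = -9392 / 2499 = -3.76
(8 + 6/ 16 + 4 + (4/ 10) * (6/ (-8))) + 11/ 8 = 269/ 20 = 13.45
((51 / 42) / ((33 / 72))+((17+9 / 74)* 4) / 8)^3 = 2084936944945751 / 1479985027136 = 1408.76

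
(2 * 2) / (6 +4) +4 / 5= 6 / 5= 1.20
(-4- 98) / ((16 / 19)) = -969 / 8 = -121.12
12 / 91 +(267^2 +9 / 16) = 103797795 / 1456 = 71289.69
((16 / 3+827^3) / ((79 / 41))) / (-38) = -69569942465 / 9006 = -7724843.71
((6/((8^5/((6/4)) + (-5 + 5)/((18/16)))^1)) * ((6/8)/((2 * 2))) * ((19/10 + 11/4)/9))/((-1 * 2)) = -279/20971520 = -0.00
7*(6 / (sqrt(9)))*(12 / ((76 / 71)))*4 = 11928 / 19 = 627.79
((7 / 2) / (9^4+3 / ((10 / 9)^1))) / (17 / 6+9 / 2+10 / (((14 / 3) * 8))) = 1960 / 27939483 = 0.00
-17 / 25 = -0.68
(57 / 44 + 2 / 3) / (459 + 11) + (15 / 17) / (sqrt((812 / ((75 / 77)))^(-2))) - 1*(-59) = 167605663 / 210936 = 794.58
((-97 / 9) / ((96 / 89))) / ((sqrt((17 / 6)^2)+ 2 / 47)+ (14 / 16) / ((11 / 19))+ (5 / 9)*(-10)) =4463261 / 521868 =8.55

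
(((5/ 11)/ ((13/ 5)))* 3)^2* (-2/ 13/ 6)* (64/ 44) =-30000/ 2924207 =-0.01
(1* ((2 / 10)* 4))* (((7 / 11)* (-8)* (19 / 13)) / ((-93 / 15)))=4256 / 4433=0.96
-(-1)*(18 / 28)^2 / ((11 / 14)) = 81 / 154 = 0.53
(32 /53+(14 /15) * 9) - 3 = 1591 /265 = 6.00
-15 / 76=-0.20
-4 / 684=-0.01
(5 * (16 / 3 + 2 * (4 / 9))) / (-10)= -28 / 9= -3.11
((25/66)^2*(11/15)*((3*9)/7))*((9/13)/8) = 1125/32032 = 0.04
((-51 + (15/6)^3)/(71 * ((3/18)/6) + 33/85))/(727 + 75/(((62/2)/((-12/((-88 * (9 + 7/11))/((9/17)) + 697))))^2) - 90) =-445018877653905/18915490853610538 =-0.02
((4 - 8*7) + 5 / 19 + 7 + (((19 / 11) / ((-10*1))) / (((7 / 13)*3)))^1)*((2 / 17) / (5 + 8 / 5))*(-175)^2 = -8610844375 / 351747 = -24480.22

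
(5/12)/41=5/492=0.01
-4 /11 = -0.36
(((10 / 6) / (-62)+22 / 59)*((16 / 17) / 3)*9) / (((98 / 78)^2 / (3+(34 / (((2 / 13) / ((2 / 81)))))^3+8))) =473296016313016 / 4408261347357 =107.37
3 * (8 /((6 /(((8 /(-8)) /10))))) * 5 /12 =-1 /6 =-0.17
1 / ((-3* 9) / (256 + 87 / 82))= -21079 / 2214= -9.52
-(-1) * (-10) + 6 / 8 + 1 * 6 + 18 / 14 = -55 / 28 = -1.96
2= 2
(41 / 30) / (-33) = -41 / 990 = -0.04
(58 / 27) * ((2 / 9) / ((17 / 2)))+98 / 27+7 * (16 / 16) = 44143 / 4131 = 10.69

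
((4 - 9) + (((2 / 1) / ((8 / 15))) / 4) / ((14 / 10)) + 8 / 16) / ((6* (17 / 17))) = -143 / 224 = -0.64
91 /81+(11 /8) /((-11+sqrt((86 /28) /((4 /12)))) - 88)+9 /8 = 66165973 /29610360 - 11*sqrt(1806) /1096680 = 2.23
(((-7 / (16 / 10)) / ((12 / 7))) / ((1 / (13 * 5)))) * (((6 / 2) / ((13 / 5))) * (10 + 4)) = -42875 / 16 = -2679.69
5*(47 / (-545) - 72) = -39287 / 109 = -360.43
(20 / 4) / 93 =5 / 93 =0.05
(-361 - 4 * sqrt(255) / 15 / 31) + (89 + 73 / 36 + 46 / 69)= -9695 / 36 - 4 * sqrt(255) / 465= -269.44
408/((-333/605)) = -82280/111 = -741.26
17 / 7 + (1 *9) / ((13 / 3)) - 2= 228 / 91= 2.51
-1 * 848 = -848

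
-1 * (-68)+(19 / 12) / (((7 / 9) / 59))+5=5407 / 28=193.11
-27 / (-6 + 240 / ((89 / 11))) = -89 / 78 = -1.14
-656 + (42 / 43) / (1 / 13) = -27662 / 43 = -643.30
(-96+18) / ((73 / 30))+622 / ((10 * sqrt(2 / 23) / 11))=-2340 / 73+3421 * sqrt(46) / 10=2288.18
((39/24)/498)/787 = 13/3135408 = 0.00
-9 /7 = -1.29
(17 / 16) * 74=629 / 8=78.62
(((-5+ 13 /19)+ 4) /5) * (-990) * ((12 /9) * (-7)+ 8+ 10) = 10296 /19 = 541.89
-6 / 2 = -3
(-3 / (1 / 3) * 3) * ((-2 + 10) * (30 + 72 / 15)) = -37584 / 5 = -7516.80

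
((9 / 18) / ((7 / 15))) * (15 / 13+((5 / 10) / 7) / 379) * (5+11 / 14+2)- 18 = -113203479 / 13519688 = -8.37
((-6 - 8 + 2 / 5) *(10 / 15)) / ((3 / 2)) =-272 / 45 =-6.04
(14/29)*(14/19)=196/551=0.36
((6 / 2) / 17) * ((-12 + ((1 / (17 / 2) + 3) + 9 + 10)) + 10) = 1026 / 289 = 3.55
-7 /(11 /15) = -105 /11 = -9.55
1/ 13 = 0.08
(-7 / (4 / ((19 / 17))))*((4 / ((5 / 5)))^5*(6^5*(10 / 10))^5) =-967994446843046472450048 / 17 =-56940849814296851320591.06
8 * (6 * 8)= 384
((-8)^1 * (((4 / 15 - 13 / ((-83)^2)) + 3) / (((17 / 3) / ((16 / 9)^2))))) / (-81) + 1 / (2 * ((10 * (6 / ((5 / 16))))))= 89719103359 / 491762171520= 0.18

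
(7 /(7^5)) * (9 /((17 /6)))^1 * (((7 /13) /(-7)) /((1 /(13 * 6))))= -324 /40817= -0.01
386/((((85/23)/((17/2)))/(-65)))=-57707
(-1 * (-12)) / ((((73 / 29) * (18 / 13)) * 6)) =377 / 657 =0.57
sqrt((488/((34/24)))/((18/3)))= 4* sqrt(1037)/17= 7.58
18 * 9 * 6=972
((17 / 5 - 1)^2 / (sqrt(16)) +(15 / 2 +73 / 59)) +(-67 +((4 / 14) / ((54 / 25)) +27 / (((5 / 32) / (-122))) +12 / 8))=-5892408754 / 278775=-21136.79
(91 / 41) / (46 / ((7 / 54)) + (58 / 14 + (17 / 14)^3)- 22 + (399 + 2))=249704 / 83229385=0.00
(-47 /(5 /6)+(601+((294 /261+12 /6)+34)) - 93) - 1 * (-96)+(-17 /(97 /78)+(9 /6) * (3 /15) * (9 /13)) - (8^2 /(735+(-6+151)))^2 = 379160047501 /663727350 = 571.26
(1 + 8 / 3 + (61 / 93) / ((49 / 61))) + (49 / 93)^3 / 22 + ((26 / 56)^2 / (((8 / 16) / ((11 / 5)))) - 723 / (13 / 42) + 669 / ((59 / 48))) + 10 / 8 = -3391607322272177 / 1900180802520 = -1784.89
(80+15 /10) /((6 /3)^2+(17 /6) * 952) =489 /16208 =0.03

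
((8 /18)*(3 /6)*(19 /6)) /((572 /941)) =17879 /15444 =1.16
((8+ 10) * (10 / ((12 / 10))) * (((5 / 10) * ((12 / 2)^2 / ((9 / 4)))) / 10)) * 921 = 110520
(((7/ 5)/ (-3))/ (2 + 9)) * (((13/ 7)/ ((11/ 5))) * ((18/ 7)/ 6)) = -13/ 847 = -0.02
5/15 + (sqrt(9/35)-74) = -221/3 + 3 * sqrt(35)/35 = -73.16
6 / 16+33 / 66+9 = 79 / 8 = 9.88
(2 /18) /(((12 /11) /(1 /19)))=0.01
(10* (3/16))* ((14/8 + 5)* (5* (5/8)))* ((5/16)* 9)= 455625/4096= 111.24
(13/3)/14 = 13/42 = 0.31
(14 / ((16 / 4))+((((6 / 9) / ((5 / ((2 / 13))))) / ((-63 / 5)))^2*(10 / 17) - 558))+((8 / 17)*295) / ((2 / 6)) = -28330932037 / 205252866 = -138.03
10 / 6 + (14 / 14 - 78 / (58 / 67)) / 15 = -1859 / 435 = -4.27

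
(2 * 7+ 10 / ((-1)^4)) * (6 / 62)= 72 / 31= 2.32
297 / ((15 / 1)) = 99 / 5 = 19.80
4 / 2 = 2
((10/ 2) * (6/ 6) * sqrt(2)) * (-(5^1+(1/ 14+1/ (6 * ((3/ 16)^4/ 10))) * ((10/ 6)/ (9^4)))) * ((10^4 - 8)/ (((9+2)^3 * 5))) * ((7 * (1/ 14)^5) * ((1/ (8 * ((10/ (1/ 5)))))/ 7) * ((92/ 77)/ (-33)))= 0.00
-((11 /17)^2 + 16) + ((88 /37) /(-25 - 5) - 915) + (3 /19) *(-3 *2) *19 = -152294726 /160395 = -949.50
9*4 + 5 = 41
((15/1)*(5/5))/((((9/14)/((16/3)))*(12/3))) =280/9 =31.11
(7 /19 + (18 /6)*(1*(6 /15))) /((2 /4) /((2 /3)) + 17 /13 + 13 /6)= 23244 /62605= 0.37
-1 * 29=-29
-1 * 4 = -4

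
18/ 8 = 9/ 4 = 2.25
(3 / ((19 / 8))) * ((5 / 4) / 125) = 6 / 475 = 0.01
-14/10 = -7/5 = -1.40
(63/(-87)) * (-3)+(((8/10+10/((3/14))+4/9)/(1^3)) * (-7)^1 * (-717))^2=377300510546351/6525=57823833033.92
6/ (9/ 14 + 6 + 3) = 28/ 45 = 0.62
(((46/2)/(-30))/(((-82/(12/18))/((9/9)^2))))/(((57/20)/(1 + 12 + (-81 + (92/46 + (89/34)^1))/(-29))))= 0.03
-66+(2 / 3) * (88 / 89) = -17446 / 267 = -65.34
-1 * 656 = -656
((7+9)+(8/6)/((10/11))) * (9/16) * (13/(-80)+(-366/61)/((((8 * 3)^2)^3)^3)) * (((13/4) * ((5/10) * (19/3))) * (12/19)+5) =-2847564707919173272851200729/155092157324097363954892800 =-18.36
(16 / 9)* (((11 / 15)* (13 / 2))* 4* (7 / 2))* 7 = 112112 / 135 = 830.46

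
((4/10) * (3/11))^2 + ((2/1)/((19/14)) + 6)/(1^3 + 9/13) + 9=771784/57475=13.43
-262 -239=-501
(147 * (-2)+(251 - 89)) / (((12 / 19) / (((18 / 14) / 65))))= -1881 / 455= -4.13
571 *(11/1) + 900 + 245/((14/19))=15027/2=7513.50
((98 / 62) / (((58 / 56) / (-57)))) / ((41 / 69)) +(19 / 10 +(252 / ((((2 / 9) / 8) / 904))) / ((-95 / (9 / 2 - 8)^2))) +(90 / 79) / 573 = -22352746666116581 / 21134287138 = -1057653.21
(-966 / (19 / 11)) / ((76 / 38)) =-5313 / 19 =-279.63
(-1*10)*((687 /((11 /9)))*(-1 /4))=30915 /22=1405.23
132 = 132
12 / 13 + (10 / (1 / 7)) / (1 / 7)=6382 / 13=490.92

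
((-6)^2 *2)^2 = 5184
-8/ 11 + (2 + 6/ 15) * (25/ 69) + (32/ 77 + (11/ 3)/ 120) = 375161/ 637560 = 0.59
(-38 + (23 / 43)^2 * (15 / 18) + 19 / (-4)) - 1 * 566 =-13501655 / 22188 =-608.51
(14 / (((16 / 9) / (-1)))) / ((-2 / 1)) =3.94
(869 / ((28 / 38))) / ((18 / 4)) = 16511 / 63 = 262.08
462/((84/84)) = 462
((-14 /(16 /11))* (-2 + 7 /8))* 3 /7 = 297 /64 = 4.64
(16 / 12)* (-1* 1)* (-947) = 3788 / 3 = 1262.67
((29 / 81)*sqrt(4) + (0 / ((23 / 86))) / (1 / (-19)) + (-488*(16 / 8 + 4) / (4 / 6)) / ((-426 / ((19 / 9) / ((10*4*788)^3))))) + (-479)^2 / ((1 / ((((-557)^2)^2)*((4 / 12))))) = 331445827025491733045488737311293 / 45023785085952000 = 7361571809050481.05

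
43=43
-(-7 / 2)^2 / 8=-1.53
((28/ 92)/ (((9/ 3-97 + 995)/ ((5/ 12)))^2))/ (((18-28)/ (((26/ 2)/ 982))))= -455/ 5280577167168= -0.00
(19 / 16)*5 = 95 / 16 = 5.94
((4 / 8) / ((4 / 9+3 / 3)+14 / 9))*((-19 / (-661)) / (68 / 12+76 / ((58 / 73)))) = 0.00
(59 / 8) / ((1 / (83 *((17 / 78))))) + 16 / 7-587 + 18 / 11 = -449.67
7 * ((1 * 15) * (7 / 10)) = 147 / 2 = 73.50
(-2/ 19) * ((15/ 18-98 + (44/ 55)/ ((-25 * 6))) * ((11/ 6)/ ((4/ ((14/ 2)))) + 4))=4202689/ 57000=73.73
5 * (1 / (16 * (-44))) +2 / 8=171 / 704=0.24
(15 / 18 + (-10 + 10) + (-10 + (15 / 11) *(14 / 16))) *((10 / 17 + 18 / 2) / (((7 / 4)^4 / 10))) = -109796800 / 1346961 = -81.51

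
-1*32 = -32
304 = 304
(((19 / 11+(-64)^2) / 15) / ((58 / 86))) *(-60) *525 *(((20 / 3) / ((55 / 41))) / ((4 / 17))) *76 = -71870158290000 / 3509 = -20481663804.50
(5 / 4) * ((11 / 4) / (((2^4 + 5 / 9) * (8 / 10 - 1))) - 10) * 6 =-96825 / 1192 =-81.23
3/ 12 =1/ 4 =0.25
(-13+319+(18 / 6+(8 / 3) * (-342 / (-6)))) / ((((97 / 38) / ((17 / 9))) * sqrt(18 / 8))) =595612 / 2619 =227.42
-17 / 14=-1.21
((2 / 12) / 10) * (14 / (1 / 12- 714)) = -14 / 42835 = -0.00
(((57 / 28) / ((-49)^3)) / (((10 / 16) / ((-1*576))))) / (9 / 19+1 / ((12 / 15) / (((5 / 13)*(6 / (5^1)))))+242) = 32438016 / 494401686905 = 0.00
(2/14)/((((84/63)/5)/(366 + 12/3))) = 2775/14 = 198.21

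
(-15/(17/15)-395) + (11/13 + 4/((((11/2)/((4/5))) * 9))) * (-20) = -9330328/21879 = -426.45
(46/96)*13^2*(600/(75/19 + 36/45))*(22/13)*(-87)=-61780875/41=-1506850.61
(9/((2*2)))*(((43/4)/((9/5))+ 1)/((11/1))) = 251/176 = 1.43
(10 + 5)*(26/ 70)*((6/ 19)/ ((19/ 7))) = 234/ 361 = 0.65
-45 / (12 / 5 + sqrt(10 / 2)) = -9.71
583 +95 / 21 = 12338 / 21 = 587.52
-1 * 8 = -8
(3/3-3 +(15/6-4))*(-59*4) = 826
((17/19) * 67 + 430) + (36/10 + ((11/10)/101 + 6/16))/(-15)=563819443/1151400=489.68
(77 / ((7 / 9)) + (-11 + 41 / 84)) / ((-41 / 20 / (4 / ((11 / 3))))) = -148660 / 3157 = -47.09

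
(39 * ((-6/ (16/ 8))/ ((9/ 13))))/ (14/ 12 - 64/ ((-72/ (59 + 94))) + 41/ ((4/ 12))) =-1014/ 1561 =-0.65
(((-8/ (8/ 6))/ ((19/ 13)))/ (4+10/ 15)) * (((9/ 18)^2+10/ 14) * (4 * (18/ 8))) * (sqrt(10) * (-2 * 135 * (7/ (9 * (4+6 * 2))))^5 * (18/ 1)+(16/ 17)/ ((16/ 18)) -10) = 56862/ 833+66647683659375 * sqrt(10)/ 1245184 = 169258973.88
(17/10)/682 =17/6820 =0.00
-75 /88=-0.85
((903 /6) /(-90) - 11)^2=5202961 /32400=160.59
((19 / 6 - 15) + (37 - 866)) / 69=-5045 / 414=-12.19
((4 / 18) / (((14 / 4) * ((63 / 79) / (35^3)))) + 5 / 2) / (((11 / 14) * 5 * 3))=774767 / 2673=289.85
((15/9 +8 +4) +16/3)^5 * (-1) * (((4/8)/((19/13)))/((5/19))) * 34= -109443575.80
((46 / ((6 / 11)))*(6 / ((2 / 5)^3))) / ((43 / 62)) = 11399.71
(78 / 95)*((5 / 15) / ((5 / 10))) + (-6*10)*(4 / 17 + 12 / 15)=-99436 / 1615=-61.57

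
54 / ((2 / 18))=486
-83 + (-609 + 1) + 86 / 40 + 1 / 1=-13757 / 20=-687.85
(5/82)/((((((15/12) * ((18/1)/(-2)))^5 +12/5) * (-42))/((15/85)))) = 6400/4501503656223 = 0.00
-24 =-24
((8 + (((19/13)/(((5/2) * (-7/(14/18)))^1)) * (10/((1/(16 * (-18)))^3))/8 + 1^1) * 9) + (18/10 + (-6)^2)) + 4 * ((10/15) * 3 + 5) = 17456604.65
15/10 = 3/2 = 1.50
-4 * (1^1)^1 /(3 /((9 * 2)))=-24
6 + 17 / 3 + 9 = 62 / 3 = 20.67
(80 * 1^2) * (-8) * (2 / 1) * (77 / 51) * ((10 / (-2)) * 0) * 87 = 0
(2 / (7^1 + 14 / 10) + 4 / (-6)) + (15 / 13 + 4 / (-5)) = -34 / 455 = -0.07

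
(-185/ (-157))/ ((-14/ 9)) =-1665/ 2198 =-0.76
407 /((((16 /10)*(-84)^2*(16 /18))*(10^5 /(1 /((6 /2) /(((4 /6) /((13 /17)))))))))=6919 /58705920000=0.00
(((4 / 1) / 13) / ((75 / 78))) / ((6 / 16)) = 0.85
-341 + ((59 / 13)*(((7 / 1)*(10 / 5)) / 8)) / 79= -1400415 / 4108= -340.90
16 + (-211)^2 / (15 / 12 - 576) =-141300 / 2299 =-61.46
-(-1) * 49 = 49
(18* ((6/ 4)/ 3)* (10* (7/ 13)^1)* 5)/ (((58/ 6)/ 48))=453600/ 377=1203.18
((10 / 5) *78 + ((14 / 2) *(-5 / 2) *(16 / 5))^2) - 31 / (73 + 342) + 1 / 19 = 3291.98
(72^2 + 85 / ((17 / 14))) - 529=4725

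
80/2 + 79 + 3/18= 715/6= 119.17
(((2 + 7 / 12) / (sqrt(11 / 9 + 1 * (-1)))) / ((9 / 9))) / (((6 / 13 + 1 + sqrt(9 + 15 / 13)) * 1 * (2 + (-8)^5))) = -403 * sqrt(858) / 177591720 + 7657 * sqrt(2) / 355183440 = -0.00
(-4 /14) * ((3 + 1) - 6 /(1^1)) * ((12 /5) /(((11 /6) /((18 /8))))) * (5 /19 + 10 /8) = 3726 /1463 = 2.55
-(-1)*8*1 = 8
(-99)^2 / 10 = 9801 / 10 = 980.10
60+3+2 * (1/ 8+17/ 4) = 287/ 4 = 71.75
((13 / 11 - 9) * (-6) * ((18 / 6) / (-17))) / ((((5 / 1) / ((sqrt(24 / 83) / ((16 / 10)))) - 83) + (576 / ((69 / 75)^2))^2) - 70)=-168370133417406320508 / 9416420900301564322111961 + 242450810429976 * sqrt(498) / 9416420900301564322111961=-0.00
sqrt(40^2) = 40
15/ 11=1.36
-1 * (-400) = 400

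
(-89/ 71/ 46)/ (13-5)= -89/ 26128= -0.00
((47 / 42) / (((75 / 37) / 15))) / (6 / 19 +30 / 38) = 33041 / 4410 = 7.49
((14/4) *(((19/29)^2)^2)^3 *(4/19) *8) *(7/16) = 5708022686012731/353814783205469041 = 0.02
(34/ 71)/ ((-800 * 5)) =-17/ 142000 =-0.00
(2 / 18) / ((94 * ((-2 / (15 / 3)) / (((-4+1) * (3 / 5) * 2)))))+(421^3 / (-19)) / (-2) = 1753533843 / 893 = 1963643.72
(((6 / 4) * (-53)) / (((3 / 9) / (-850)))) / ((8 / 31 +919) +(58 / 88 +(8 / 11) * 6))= 276516900 / 1260719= 219.33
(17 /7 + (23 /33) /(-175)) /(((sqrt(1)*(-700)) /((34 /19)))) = -119017 /19201875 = -0.01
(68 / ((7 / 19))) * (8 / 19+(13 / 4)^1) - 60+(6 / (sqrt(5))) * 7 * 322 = 4323 / 7+13524 * sqrt(5) / 5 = 6665.69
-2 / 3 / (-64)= 1 / 96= 0.01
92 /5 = 18.40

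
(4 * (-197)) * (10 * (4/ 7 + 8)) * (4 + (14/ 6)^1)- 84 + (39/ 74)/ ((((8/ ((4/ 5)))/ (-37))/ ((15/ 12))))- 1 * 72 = -47928145/ 112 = -427929.87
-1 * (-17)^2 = -289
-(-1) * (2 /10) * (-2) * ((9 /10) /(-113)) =9 /2825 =0.00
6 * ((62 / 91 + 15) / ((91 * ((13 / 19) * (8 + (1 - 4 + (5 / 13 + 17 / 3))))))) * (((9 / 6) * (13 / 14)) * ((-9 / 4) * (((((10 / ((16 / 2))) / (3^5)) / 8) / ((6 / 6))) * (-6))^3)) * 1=3389125 / 137725215473664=0.00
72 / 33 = 24 / 11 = 2.18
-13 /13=-1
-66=-66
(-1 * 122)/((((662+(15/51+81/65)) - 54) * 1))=-67405/336771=-0.20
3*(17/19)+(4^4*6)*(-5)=-145869/19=-7677.32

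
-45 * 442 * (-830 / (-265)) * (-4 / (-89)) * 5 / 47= -66034800 / 221699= -297.86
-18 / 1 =-18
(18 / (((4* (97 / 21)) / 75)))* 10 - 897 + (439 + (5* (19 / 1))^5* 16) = 12009080176449 / 97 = 123804950272.67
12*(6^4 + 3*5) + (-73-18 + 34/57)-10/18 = 2674618/171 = 15641.04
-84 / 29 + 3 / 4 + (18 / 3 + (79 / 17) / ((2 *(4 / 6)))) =3618 / 493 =7.34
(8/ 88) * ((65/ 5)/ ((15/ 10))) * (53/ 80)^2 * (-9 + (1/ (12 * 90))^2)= -383340822683/ 123171840000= -3.11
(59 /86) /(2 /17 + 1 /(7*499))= 3503479 /602258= 5.82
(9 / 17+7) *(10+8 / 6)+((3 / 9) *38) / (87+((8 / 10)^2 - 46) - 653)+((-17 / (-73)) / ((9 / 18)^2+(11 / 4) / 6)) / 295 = 85.31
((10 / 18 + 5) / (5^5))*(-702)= -156 / 125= -1.25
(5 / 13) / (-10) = -1 / 26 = -0.04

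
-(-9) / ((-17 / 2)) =-18 / 17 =-1.06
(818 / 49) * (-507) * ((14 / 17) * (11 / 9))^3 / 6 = -5152002856 / 3581577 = -1438.47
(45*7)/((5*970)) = 63/970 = 0.06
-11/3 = -3.67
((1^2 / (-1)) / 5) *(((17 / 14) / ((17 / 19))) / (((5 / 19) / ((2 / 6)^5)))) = -0.00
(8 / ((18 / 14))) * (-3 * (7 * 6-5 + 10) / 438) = -1316 / 657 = -2.00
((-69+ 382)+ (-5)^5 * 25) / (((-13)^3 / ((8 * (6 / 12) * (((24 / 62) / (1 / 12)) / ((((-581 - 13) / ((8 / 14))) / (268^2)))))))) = -45469.73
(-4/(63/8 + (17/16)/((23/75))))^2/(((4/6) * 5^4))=1083392/3627901875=0.00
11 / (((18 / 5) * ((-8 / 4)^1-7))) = -55 / 162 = -0.34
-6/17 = -0.35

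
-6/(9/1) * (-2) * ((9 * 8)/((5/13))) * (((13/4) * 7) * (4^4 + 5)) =7410312/5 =1482062.40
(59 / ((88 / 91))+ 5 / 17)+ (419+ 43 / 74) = 26618033 / 55352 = 480.89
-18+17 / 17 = -17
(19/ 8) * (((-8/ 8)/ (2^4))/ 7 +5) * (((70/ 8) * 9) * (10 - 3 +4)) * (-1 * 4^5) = -10514790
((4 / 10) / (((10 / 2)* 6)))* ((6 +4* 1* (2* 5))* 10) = 92 / 15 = 6.13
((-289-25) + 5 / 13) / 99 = -453 / 143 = -3.17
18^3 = 5832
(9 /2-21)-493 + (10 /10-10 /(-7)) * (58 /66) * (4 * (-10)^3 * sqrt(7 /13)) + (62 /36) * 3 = -1972000 * sqrt(91) /3003-1513 /3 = -6768.63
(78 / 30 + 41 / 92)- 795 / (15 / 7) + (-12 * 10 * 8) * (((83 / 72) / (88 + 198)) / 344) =-3122416223 / 8485620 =-367.97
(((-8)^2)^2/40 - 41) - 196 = -673/5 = -134.60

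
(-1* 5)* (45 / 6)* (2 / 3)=-25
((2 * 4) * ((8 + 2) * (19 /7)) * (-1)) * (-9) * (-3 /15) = -2736 /7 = -390.86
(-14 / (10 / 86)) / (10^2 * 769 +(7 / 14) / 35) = -8428 / 5383001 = -0.00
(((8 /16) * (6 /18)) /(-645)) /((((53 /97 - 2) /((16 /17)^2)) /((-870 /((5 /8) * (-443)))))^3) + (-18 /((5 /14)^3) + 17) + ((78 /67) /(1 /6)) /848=-56606513151308862373373223661669 /149702799675628042945701916500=-378.13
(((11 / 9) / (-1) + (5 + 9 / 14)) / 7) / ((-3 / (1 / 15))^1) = -557 / 39690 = -0.01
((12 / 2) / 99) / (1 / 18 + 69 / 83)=996 / 14575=0.07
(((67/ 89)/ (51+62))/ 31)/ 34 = 67/ 10600078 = 0.00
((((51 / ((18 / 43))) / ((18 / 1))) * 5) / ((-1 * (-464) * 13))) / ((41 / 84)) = 25585 / 2225808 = 0.01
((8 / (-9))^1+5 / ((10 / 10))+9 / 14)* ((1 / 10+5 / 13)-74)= -5724643 / 16380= -349.49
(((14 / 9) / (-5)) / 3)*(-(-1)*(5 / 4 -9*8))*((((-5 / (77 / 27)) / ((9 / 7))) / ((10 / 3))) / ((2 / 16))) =-3962 / 165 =-24.01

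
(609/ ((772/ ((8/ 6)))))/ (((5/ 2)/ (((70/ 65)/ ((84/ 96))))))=6496/ 12545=0.52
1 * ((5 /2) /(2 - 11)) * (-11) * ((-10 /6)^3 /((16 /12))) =-6875 /648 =-10.61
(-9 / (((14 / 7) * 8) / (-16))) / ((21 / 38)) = 114 / 7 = 16.29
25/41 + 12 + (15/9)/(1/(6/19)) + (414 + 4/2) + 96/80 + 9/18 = 3356213/7790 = 430.84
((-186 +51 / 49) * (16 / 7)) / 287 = -145008 / 98441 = -1.47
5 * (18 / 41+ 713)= 146255 / 41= 3567.20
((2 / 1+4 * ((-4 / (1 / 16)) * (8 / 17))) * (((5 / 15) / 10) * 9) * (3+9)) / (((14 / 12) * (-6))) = 60.93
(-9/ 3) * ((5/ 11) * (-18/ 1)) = 270/ 11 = 24.55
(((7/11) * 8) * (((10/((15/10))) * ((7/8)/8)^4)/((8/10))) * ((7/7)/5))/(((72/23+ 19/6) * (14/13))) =3589495/20046675968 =0.00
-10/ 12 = -5/ 6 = -0.83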